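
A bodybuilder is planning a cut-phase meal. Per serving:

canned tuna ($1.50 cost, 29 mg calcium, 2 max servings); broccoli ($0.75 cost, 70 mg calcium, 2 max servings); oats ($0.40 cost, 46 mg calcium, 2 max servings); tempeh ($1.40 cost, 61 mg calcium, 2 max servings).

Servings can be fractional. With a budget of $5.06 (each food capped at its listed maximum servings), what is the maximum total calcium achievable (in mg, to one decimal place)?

Calcium per dollar: oats 115, broccoli 93.33, tempeh 43.57, canned tuna 19.33.
Take 2 servings of oats: spends $0.80, +92.0 mg calcium (running total 92.0 mg).
Take 2 servings of broccoli: spends $1.50, +140.0 mg calcium (running total 232.0 mg).
Take 1.971 servings of tempeh: spends $2.76, +120.3 mg calcium (running total 352.3 mg).
Filling greedily by calcium-per-dollar is optimal for one linear limit, giving 352.3 mg.

352.3 mg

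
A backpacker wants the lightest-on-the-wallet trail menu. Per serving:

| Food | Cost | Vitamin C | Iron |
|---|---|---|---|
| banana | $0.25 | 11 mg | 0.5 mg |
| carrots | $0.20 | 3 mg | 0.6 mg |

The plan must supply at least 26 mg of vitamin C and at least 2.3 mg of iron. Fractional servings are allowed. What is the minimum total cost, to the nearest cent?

This is a tiny linear program; its minimum lies at a vertex of the feasible set. List the vertices and price them.
banana only: max(26/11, 2.3/0.5) = 4.6 servings → $1.15.
carrots only: max(26/3, 2.3/0.6) = 8.667 servings → $1.73.
banana + carrots with both tight: 1.706 servings and 2.412 servings → $0.91.
Cheapest feasible corner: $0.91.

$0.91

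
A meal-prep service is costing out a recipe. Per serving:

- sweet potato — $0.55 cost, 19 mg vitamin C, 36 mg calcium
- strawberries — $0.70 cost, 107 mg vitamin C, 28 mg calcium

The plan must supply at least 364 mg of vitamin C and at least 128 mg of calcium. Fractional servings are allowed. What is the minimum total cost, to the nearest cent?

The cheapest plan sits at a corner of the feasible region — with two constraints it uses at most two foods.
sweet potato only: max(364/19, 128/36) = 19.16 servings → $10.54.
strawberries only: max(364/107, 128/28) = 4.571 servings → $3.20.
sweet potato + strawberries with both tight: 1.055 servings and 3.214 servings → $2.83.
Cheapest feasible corner: $2.83.

$2.83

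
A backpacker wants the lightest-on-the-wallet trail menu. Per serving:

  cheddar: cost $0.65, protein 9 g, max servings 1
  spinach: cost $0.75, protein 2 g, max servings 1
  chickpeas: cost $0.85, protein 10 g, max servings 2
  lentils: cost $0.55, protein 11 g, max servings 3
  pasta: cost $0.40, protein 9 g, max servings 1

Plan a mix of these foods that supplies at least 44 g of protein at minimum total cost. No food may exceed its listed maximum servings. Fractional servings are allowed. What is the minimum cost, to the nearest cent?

Cost per g of protein: pasta $0.0444, lentils $0.0500, cheddar $0.0722, chickpeas $0.0850, spinach $0.3750.
Take 1 serving of pasta: +9.0 g protein for $0.40 (total $0.40, still need 35.0 g).
Take 3 servings of lentils: +33.0 g protein for $1.65 (total $2.05, still need 2.0 g).
Take 0.2222 servings of cheddar: +2.0 g protein for $0.14 (total $2.19, still need 0.0 g).
Filling from the cheapest source first is optimal under one linear minimum: $2.19.

$2.19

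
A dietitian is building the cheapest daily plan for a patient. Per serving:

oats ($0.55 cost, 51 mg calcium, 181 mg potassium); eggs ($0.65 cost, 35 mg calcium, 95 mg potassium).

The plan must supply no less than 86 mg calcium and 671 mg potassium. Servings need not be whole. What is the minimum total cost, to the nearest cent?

Two binding constraints pin down two serving amounts, so the optimal mix uses at most two foods. The candidates are each food alone (scaled to the tighter of calcium/potassium) and each pair with both constraints tight.
oats only: max(86/51, 671/181) = 3.707 servings → $2.04.
eggs only: max(86/35, 671/95) = 7.063 servings → $4.59.
oats + eggs: intersection lies outside the first quadrant.
Cheapest feasible corner: $2.04.

$2.04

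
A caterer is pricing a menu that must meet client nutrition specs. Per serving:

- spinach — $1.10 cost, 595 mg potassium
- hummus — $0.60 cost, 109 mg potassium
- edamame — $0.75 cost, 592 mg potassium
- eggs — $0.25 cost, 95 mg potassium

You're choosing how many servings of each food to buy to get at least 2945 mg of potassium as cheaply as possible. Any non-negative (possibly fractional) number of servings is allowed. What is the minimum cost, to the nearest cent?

Cost per mg of potassium: edamame $0.0013, spinach $0.0018, eggs $0.0026, hummus $0.0055.
With no serving limits, use only edamame: 2945 mg / 592 mg = 4.975 servings × $0.75 = $3.73.

$3.73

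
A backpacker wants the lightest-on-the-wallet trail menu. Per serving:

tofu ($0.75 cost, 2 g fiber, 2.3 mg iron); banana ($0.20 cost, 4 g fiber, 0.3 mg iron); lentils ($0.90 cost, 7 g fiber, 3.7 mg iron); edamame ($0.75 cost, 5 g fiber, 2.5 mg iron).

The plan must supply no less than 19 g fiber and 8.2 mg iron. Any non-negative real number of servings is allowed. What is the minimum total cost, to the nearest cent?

$2.12

At the optimum either one food covers both requirements or two foods hit both targets exactly; no other combination can be cheaper.
tofu only: max(19/2, 8.2/2.3) = 9.5 servings → $7.12.
banana only: max(19/4, 8.2/0.3) = 27.33 servings → $5.47.
lentils only: max(19/7, 8.2/3.7) = 2.714 servings → $2.44.
edamame only: max(19/5, 8.2/2.5) = 3.8 servings → $2.85.
tofu + banana with both tight: 3.151 servings and 3.174 servings → $3.00.
tofu + lentils: the both-tight solution has a negative serving — not a feasible corner.
tofu + edamame: intersection lies outside the first quadrant.
banana + lentils with both tight: 1.016 servings and 2.134 servings → $2.12.
banana + edamame with both tight: 0.7647 servings and 3.188 servings → $2.54.
lentils + edamame: the both-tight solution has a negative serving — not a feasible corner.
The minimum over all feasible corners is $2.12.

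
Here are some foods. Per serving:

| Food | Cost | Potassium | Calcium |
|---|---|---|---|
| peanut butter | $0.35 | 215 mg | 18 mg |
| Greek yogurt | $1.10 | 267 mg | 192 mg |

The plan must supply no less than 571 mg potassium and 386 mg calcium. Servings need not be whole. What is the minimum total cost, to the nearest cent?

peanut butter only: max(571/215, 386/18) = 21.44 servings → $7.51.
Greek yogurt only: max(571/267, 386/192) = 2.139 servings → $2.35.
peanut butter + Greek yogurt with both tight: 0.1801 servings and 1.994 servings → $2.26.
So the least-cost plan costs $2.26.

$2.26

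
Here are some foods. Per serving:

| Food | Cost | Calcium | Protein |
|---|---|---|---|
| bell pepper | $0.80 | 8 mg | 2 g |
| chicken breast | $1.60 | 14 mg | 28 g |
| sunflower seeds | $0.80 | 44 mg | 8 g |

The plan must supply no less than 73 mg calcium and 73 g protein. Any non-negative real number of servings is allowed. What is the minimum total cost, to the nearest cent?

$4.48

bell pepper only: max(73/8, 73/2) = 36.5 servings → $29.20.
chicken breast only: max(73/14, 73/28) = 5.214 servings → $8.34.
sunflower seeds only: max(73/44, 73/8) = 9.125 servings → $7.30.
bell pepper + chicken breast with both tight: 5.214 servings and 2.235 servings → $7.75.
bell pepper + sunflower seeds: the both-tight solution has a negative serving — not a feasible corner.
chicken breast + sunflower seeds with both tight: 2.346 servings and 0.9125 servings → $4.48.
Cheapest feasible corner: $4.48.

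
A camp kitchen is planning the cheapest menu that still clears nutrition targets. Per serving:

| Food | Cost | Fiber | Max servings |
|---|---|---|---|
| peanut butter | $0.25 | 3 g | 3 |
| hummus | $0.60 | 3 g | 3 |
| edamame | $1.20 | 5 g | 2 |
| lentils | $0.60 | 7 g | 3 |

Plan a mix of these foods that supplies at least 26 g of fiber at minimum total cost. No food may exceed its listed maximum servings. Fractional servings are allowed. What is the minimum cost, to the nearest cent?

$2.21

Cost per g of fiber: peanut butter $0.0833, lentils $0.0857, hummus $0.2000, edamame $0.2400.
Take 3 servings of peanut butter: +9.0 g fiber for $0.75 (total $0.75, still need 17.0 g).
Take 2.429 servings of lentils: +17.0 g fiber for $1.46 (total $2.21, still need 0.0 g).
Greedy by cheapest-per-g is optimal for a single linear constraint, so the minimum cost is $2.21.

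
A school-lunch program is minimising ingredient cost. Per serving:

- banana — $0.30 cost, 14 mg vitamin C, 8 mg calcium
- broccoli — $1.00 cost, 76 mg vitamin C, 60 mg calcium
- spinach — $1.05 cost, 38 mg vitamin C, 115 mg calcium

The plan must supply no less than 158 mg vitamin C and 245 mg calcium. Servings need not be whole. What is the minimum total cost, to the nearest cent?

An LP optimum is at a vertex; with two nutrient constraints at most two foods are used. Check each candidate.
banana only: max(158/14, 245/8) = 30.62 servings → $9.19.
broccoli only: max(158/76, 245/60) = 4.083 servings → $4.08.
spinach only: max(158/38, 245/115) = 4.158 servings → $4.37.
banana + broccoli: intersection lies outside the first quadrant.
banana + spinach with both tight: 6.784 servings and 1.658 servings → $3.78.
broccoli + spinach with both tight: 1.372 servings and 1.415 servings → $2.86.
So the least-cost plan costs $2.86.

$2.86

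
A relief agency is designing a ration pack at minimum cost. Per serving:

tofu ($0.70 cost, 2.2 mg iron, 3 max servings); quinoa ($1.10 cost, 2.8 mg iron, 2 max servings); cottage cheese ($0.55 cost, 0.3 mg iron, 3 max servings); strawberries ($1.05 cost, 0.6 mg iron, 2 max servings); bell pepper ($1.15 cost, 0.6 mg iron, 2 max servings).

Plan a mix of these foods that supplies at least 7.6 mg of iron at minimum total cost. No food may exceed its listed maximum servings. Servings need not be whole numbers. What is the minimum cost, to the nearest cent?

$2.49

Cost per mg of iron: tofu $0.3182, quinoa $0.3929, strawberries $1.7500, cottage cheese $1.8333, bell pepper $1.9167.
Take 3 servings of tofu: +6.6 mg iron for $2.10 (total $2.10, still need 1.0 mg).
Take 0.3571 servings of quinoa: +1.0 mg iron for $0.39 (total $2.49, still need 0.0 mg).
Greedy by cheapest-per-mg is optimal for a single linear constraint, so the minimum cost is $2.49.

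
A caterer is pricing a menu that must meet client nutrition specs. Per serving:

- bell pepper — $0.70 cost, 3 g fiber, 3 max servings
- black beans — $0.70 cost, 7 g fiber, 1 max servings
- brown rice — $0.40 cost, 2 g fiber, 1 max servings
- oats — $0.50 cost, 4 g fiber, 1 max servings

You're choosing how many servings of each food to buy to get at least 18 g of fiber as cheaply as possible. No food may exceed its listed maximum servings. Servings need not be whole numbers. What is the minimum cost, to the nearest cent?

$2.77

Cost per g of fiber: black beans $0.1000, oats $0.1250, brown rice $0.2000, bell pepper $0.2333.
Take 1 serving of black beans: +7.0 g fiber for $0.70 (total $0.70, still need 11.0 g).
Take 1 serving of oats: +4.0 g fiber for $0.50 (total $1.20, still need 7.0 g).
Take 1 serving of brown rice: +2.0 g fiber for $0.40 (total $1.60, still need 5.0 g).
Take 1.667 servings of bell pepper: +5.0 g fiber for $1.17 (total $2.77, still need 0.0 g).
Filling from the cheapest source first is optimal under one linear minimum: $2.77.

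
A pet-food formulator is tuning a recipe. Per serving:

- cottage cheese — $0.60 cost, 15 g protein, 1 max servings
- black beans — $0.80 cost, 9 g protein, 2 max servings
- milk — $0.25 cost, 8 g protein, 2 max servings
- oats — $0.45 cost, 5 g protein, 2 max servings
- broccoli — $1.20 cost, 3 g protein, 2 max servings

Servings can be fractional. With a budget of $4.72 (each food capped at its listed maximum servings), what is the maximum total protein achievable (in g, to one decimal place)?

61.8 g

Protein per dollar: milk 32, cottage cheese 25, black beans 11.25, oats 11.11, broccoli 2.5.
Take 2 servings of milk: spends $0.50, +16.0 g protein (running total 16.0 g).
Take 1 serving of cottage cheese: spends $0.60, +15.0 g protein (running total 31.0 g).
Take 2 servings of black beans: spends $1.60, +18.0 g protein (running total 49.0 g).
Take 2 servings of oats: spends $0.90, +10.0 g protein (running total 59.0 g).
Take 0.9333 servings of broccoli: spends $1.12, +2.8 g protein (running total 61.8 g).
Greedy by best ratio exhausts the cost allowance optimally: 61.8 g.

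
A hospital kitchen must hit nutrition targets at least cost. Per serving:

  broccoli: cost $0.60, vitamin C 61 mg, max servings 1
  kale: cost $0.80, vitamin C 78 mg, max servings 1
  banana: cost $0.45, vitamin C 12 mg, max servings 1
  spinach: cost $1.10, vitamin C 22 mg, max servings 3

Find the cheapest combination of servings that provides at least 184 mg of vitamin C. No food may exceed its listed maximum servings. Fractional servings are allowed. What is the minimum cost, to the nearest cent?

Cost per mg of vitamin C: broccoli $0.0098, kale $0.0103, banana $0.0375, spinach $0.0500.
Take 1 serving of broccoli: +61.0 mg vitamin C for $0.60 (total $0.60, still need 123.0 mg).
Take 1 serving of kale: +78.0 mg vitamin C for $0.80 (total $1.40, still need 45.0 mg).
Take 1 serving of banana: +12.0 mg vitamin C for $0.45 (total $1.85, still need 33.0 mg).
Take 1.5 servings of spinach: +33.0 mg vitamin C for $1.65 (total $3.50, still need 0.0 mg).
Filling from the cheapest source first is optimal under one linear minimum: $3.50.

$3.50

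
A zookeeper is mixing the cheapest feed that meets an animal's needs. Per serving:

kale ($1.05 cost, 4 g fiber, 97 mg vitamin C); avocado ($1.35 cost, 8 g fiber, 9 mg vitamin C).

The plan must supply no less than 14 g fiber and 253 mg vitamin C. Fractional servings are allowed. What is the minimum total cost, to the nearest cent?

For a min-cost LP with two ≥-constraints, a basic feasible solution has at most two positive variables.
kale only: max(14/4, 253/97) = 3.5 servings → $3.67.
avocado only: max(14/8, 253/9) = 28.11 servings → $37.95.
kale + avocado with both tight: 2.565 servings and 0.4676 servings → $3.32.
Cheapest feasible corner: $3.32.

$3.32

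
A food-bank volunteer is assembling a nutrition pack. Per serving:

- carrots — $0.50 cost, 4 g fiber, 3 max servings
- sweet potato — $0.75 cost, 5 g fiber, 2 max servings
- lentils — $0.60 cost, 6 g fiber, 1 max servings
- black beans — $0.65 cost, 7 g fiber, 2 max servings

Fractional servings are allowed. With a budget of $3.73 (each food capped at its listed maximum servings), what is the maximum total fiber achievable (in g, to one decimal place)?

34.2 g

Fiber per dollar: black beans 10.77, lentils 10, carrots 8, sweet potato 6.667.
Take 2 servings of black beans: spends $1.30, +14.0 g fiber (running total 14.0 g).
Take 1 serving of lentils: spends $0.60, +6.0 g fiber (running total 20.0 g).
Take 3 servings of carrots: spends $1.50, +12.0 g fiber (running total 32.0 g).
Take 0.44 servings of sweet potato: spends $0.33, +2.2 g fiber (running total 34.2 g).
Greedy by best ratio exhausts the cost allowance optimally: 34.2 g.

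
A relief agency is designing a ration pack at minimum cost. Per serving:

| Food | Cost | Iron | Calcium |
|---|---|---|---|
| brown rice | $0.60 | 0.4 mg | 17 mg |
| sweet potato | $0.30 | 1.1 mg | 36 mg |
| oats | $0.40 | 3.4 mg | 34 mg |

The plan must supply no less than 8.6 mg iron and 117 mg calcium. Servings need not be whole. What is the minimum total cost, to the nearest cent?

$1.22

brown rice only: max(8.6/0.4, 117/17) = 21.5 servings → $12.90.
sweet potato only: max(8.6/1.1, 117/36) = 7.818 servings → $2.35.
oats only: max(8.6/3.4, 117/34) = 3.441 servings → $1.38.
brown rice + sweet potato with both targets exact would need a negative amount; discard.
brown rice + oats with both tight: 2.385 servings and 2.249 servings → $2.33.
sweet potato + oats with both tight: 1.24 servings and 2.128 servings → $1.22.
So the least-cost plan costs $1.22.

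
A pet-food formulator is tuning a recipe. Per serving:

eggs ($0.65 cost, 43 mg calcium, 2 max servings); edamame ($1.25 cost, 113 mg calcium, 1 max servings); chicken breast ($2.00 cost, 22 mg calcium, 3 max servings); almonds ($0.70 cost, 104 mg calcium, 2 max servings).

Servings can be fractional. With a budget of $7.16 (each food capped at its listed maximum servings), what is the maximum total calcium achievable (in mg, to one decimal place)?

442.3 mg

Calcium per dollar: almonds 148.6, edamame 90.4, eggs 66.15, chicken breast 11.
Take 2 servings of almonds: spends $1.40, +208.0 mg calcium (running total 208.0 mg).
Take 1 serving of edamame: spends $1.25, +113.0 mg calcium (running total 321.0 mg).
Take 2 servings of eggs: spends $1.30, +86.0 mg calcium (running total 407.0 mg).
Take 1.605 servings of chicken breast: spends $3.21, +35.3 mg calcium (running total 442.3 mg).
Greedy by best ratio exhausts the cost allowance optimally: 442.3 mg.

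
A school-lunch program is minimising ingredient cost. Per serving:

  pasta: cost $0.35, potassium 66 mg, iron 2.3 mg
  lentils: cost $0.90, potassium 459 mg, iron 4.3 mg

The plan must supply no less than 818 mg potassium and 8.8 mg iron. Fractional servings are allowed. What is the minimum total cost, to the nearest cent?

Minimising a linear cost over {potassium ≥ 818, iron ≥ 8.8, servings ≥ 0} — the optimum is at a vertex, using one or two foods.
pasta only: max(818/66, 8.8/2.3) = 12.39 servings → $4.34.
lentils only: max(818/459, 8.8/4.3) = 2.047 servings → $1.84.
pasta + lentils with both tight: 0.676 servings and 1.685 servings → $1.75.
So the least-cost plan costs $1.75.

$1.75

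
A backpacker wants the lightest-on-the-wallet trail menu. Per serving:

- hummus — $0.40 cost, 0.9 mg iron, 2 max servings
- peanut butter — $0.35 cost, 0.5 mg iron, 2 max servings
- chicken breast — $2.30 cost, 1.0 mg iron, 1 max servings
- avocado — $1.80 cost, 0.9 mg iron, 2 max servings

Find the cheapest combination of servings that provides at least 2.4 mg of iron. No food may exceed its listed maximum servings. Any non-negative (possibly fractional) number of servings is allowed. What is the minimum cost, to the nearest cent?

$1.22

Cost per mg of iron: hummus $0.4444, peanut butter $0.7000, avocado $2.0000, chicken breast $2.3000.
Take 2 servings of hummus: +1.8 mg iron for $0.80 (total $0.80, still need 0.6 mg).
Take 1.2 servings of peanut butter: +0.6 mg iron for $0.42 (total $1.22, still need 0.0 mg).
Greedy by cheapest-per-mg is optimal for a single linear constraint, so the minimum cost is $1.22.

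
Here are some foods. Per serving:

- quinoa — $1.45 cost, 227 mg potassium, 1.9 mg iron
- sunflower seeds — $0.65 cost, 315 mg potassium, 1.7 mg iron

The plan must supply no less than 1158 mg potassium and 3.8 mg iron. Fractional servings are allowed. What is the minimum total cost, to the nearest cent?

Two binding constraints pin down two serving amounts, so the optimal mix uses at most two foods. The candidates are each food alone (scaled to the tighter of potassium/iron) and each pair with both constraints tight.
quinoa only: max(1158/227, 3.8/1.9) = 5.101 servings → $7.40.
sunflower seeds only: max(1158/315, 3.8/1.7) = 3.676 servings → $2.39.
quinoa + sunflower seeds with both targets exact would need a negative amount; discard.
The minimum over all feasible corners is $2.39.

$2.39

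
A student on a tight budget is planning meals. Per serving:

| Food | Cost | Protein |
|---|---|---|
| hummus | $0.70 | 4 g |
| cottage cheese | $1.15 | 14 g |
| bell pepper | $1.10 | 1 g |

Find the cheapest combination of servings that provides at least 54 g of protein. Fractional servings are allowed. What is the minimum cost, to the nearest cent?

$4.44

Cost per g of protein: cottage cheese $0.0821, hummus $0.1750, bell pepper $1.1000.
With no serving limits, use only cottage cheese: 54 g / 14 g = 3.857 servings × $1.15 = $4.44.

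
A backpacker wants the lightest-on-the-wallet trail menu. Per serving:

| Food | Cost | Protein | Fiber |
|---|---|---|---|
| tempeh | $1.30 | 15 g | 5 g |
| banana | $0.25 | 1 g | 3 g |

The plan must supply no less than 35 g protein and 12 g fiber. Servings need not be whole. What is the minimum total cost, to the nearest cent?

$3.05

Compare the cost at each extreme point of the feasible region.
tempeh only: max(35/15, 12/5) = 2.4 servings → $3.12.
banana only: max(35/1, 12/3) = 35 servings → $8.75.
tempeh + banana with both tight: 2.325 servings and 0.125 servings → $3.05.
So the least-cost plan costs $3.05.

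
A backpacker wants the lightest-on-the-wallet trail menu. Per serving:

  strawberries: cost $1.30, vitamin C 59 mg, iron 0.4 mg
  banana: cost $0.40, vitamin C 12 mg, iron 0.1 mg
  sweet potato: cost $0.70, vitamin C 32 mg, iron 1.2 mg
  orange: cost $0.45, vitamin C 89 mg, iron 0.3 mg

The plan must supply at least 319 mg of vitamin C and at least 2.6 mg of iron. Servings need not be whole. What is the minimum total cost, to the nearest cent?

$2.36

This is a tiny linear program; its minimum lies at a vertex of the feasible set. List the vertices and price them.
strawberries only: max(319/59, 2.6/0.4) = 6.5 servings → $8.45.
banana only: max(319/12, 2.6/0.1) = 26.58 servings → $10.63.
sweet potato only: max(319/32, 2.6/1.2) = 9.969 servings → $6.98.
orange only: max(319/89, 2.6/0.3) = 8.667 servings → $3.90.
strawberries + banana with both tight: 0.6364 servings and 23.45 servings → $10.21.
strawberries + sweet potato with both tight: 5.166 servings and 0.4448 servings → $7.03.
strawberries + orange with both targets exact would need a negative amount; discard.
banana + sweet potato: intersection lies outside the first quadrant.
banana + orange with both tight: 25.6 servings and 0.1321 servings → $10.30.
sweet potato + orange with both tight: 1.396 servings and 3.082 servings → $2.36.
Cheapest feasible corner: $2.36.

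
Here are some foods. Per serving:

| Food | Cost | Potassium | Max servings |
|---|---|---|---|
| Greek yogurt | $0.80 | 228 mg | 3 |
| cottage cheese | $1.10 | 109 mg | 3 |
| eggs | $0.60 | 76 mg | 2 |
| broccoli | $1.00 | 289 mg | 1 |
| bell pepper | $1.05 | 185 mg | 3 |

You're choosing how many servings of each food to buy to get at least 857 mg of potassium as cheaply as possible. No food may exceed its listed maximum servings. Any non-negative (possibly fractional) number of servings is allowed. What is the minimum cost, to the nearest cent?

Cost per mg of potassium: broccoli $0.0035, Greek yogurt $0.0035, bell pepper $0.0057, eggs $0.0079, cottage cheese $0.0101.
Take 1 serving of broccoli: +289.0 mg potassium for $1.00 (total $1.00, still need 568.0 mg).
Take 2.491 servings of Greek yogurt: +568.0 mg potassium for $1.99 (total $2.99, still need 0.0 mg).
Greedy by cheapest-per-mg is optimal for a single linear constraint, so the minimum cost is $2.99.

$2.99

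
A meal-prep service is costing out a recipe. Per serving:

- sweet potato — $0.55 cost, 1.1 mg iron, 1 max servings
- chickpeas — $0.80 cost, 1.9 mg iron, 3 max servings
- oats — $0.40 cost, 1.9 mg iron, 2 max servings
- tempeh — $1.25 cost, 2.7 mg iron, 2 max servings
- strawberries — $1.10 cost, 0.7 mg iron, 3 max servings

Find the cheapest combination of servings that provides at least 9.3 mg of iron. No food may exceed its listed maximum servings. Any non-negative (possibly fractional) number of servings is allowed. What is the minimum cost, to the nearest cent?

$3.12

Cost per mg of iron: oats $0.2105, chickpeas $0.4211, tempeh $0.4630, sweet potato $0.5000, strawberries $1.5714.
Take 2 servings of oats: +3.8 mg iron for $0.80 (total $0.80, still need 5.5 mg).
Take 2.895 servings of chickpeas: +5.5 mg iron for $2.32 (total $3.12, still need 0.0 mg).
Greedy by cheapest-per-mg is optimal for a single linear constraint, so the minimum cost is $3.12.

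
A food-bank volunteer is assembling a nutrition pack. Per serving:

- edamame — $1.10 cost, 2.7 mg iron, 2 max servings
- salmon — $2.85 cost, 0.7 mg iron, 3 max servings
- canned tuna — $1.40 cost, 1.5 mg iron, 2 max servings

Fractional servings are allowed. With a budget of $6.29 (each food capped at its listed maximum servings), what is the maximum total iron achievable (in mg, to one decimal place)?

Iron per dollar: edamame 2.455, canned tuna 1.071, salmon 0.2456.
Take 2 servings of edamame: spends $2.20, +5.4 mg iron (running total 5.4 mg).
Take 2 servings of canned tuna: spends $2.80, +3.0 mg iron (running total 8.4 mg).
Take 0.4526 servings of salmon: spends $1.29, +0.3 mg iron (running total 8.7 mg).
Filling greedily by iron-per-dollar is optimal for one linear limit, giving 8.7 mg.

8.7 mg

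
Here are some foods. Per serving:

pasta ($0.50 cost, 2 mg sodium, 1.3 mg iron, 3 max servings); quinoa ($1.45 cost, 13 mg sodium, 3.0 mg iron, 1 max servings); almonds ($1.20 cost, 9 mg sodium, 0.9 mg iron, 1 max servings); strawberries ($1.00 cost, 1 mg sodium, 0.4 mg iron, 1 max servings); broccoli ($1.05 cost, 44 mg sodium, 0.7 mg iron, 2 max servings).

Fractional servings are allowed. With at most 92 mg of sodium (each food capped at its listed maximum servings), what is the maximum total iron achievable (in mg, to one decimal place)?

9.2 mg

Iron per mg sodium: pasta 0.65, strawberries 0.4, quinoa 0.2308, almonds 0.1, broccoli 0.01591.
Take 3 servings of pasta: uses 6 mg sodium, +3.9 mg iron (running total 3.9 mg).
Take 1 serving of strawberries: uses 1 mg sodium, +0.4 mg iron (running total 4.3 mg).
Take 1 serving of quinoa: uses 13 mg sodium, +3.0 mg iron (running total 7.3 mg).
Take 1 serving of almonds: uses 9 mg sodium, +0.9 mg iron (running total 8.2 mg).
Take 1.432 servings of broccoli: uses 63 mg sodium, +1.0 mg iron (running total 9.2 mg).
Greedy by best ratio exhausts the sodium allowance optimally: 9.2 mg.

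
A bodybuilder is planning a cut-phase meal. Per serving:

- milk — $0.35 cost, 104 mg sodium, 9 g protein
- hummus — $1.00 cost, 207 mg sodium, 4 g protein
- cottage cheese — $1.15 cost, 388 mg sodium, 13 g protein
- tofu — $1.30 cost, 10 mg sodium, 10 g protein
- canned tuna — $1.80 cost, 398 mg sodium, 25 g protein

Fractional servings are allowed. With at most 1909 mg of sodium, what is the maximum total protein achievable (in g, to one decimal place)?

1909.0 g

Protein per mg sodium: tofu 1, milk 0.08654, canned tuna 0.06281, cottage cheese 0.03351, hummus 0.01932.
With no serving limits, spend the whole sodium allowance on tofu: 1909 mg / 10 mg × 10 g = 1909.0 g.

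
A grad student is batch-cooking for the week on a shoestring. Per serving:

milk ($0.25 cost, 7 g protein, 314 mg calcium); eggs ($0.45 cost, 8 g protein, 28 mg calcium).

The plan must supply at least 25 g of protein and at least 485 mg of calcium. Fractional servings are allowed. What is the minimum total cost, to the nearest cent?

milk only: max(25/7, 485/314) = 3.571 servings → $0.89.
eggs only: max(25/8, 485/28) = 17.32 servings → $7.79.
milk + eggs with both tight: 1.373 servings and 1.924 servings → $1.21.
The minimum over all feasible corners is $0.89.

$0.89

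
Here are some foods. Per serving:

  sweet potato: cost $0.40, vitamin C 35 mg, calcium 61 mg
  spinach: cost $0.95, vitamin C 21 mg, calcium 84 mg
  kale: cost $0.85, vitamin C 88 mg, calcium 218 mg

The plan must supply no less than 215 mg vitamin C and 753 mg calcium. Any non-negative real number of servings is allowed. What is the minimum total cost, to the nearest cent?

$2.94

Check every corner: each single food scaled to meet both minima, and each pair solved so both constraints bind.
sweet potato only: max(215/35, 753/61) = 12.34 servings → $4.94.
spinach only: max(215/21, 753/84) = 10.24 servings → $9.73.
kale only: max(215/88, 753/218) = 3.454 servings → $2.94.
sweet potato + spinach with both tight: 1.354 servings and 7.981 servings → $8.12.
sweet potato + kale: intersection lies outside the first quadrant.
spinach + kale with both tight: 6.892 servings and 0.7985 servings → $7.23.
Cheapest feasible corner: $2.94.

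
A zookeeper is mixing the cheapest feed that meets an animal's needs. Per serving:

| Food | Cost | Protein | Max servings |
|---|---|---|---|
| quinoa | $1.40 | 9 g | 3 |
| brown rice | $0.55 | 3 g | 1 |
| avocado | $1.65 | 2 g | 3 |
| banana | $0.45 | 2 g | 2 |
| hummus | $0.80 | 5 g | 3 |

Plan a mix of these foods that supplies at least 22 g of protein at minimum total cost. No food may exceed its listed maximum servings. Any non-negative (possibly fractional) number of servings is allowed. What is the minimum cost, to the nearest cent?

Cost per g of protein: quinoa $0.1556, hummus $0.1600, brown rice $0.1833, banana $0.2250, avocado $0.8250.
Take 2.444 servings of quinoa: +22.0 g protein for $3.42 (total $3.42, still need 0.0 g).
Filling from the cheapest source first is optimal under one linear minimum: $3.42.

$3.42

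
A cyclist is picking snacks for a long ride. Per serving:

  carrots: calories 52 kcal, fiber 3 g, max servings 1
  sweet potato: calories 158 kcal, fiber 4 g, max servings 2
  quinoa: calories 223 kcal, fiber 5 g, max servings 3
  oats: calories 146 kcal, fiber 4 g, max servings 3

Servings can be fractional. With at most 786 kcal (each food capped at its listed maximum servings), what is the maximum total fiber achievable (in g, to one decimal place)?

22.5 g

Fiber per kcal: carrots 0.05769, oats 0.0274, sweet potato 0.02532, quinoa 0.02242.
Take 1 serving of carrots: uses 52 kcal, +3.0 g fiber (running total 3.0 g).
Take 3 servings of oats: uses 438 kcal, +12.0 g fiber (running total 15.0 g).
Take 1.873 servings of sweet potato: uses 296 kcal, +7.5 g fiber (running total 22.5 g).
Filling greedily by fiber-per-kcal is optimal for one linear limit, giving 22.5 g.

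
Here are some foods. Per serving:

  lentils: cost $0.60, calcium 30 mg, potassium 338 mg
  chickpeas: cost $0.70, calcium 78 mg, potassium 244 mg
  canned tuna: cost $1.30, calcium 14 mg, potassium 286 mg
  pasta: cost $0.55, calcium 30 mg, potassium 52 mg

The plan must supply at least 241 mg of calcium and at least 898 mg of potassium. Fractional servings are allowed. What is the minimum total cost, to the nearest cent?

Check every corner: each single food scaled to meet both minima, and each pair solved so both constraints bind.
lentils only: max(241/30, 898/338) = 8.033 servings → $4.82.
chickpeas only: max(241/78, 898/244) = 3.68 servings → $2.58.
canned tuna only: max(241/14, 898/286) = 17.21 servings → $22.38.
pasta only: max(241/30, 898/52) = 17.27 servings → $9.50.
lentils + chickpeas with both tight: 0.5902 servings and 2.863 servings → $2.36.
lentils + canned tuna with both targets exact would need a negative amount; discard.
lentils + pasta with both tight: 1.679 servings and 6.354 servings → $4.50.
chickpeas + canned tuna with both tight: 2.983 servings and 0.595 servings → $2.86.
chickpeas + pasta: intersection lies outside the first quadrant.
canned tuna + pasta with both tight: 1.835 servings and 7.177 servings → $6.33.
Cheapest feasible corner: $2.36.

$2.36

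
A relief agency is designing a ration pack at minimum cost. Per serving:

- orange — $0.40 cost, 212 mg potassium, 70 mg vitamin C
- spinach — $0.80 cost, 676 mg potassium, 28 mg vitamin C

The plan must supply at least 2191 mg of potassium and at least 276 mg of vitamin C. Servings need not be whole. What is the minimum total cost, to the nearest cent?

An LP optimum is at a vertex; with two nutrient constraints at most two foods are used. Check each candidate.
orange only: max(2191/212, 276/70) = 10.33 servings → $4.13.
spinach only: max(2191/676, 276/28) = 9.857 servings → $7.89.
orange + spinach with both tight: 3.026 servings and 2.292 servings → $3.04.
Cheapest feasible corner: $3.04.

$3.04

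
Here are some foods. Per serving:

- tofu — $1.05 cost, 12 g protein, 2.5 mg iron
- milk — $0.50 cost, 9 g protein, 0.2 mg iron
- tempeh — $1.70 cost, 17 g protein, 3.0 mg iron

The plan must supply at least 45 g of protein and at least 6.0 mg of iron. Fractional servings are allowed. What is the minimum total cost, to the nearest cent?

A basic optimal solution has at most two foods positive. Try each food alone and each pair with both targets met exactly.
tofu only: max(45/12, 6.0/2.5) = 3.75 servings → $3.94.
milk only: max(45/9, 6.0/0.2) = 30 servings → $15.00.
tempeh only: max(45/17, 6.0/3.0) = 2.647 servings → $4.50.
tofu + milk with both tight: 2.239 servings and 2.015 servings → $3.36.
tofu + tempeh: intersection lies outside the first quadrant.
milk + tempeh with both tight: 1.398 servings and 1.907 servings → $3.94.
So the least-cost plan costs $3.36.

$3.36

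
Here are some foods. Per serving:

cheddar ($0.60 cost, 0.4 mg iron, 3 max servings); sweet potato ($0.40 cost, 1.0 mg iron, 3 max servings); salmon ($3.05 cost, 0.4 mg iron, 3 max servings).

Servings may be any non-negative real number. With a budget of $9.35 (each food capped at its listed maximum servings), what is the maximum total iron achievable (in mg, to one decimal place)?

5.0 mg

Iron per dollar: sweet potato 2.5, cheddar 0.6667, salmon 0.1311.
Take 3 servings of sweet potato: spends $1.20, +3.0 mg iron (running total 3.0 mg).
Take 3 servings of cheddar: spends $1.80, +1.2 mg iron (running total 4.2 mg).
Take 2.082 servings of salmon: spends $6.35, +0.8 mg iron (running total 5.0 mg).
Filling greedily by iron-per-dollar is optimal for one linear limit, giving 5.0 mg.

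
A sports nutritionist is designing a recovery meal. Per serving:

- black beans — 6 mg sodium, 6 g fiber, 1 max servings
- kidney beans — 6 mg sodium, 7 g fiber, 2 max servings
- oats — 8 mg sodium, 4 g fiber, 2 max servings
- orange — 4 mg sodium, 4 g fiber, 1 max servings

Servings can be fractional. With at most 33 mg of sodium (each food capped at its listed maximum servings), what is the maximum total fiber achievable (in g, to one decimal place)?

Fiber per mg sodium: kidney beans 1.167, black beans 1, orange 1, oats 0.5.
Take 2 servings of kidney beans: uses 12 mg sodium, +14.0 g fiber (running total 14.0 g).
Take 1 serving of black beans: uses 6 mg sodium, +6.0 g fiber (running total 20.0 g).
Take 1 serving of orange: uses 4 mg sodium, +4.0 g fiber (running total 24.0 g).
Take 1.375 servings of oats: uses 11 mg sodium, +5.5 g fiber (running total 29.5 g).
Filling greedily by fiber-per-mg sodium is optimal for one linear limit, giving 29.5 g.

29.5 g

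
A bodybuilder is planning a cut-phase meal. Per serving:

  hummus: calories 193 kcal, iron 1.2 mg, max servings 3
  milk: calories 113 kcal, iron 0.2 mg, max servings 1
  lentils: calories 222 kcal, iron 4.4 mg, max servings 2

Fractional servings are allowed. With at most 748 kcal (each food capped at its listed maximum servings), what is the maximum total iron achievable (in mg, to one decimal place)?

Iron per kcal: lentils 0.01982, hummus 0.006218, milk 0.00177.
Take 2 servings of lentils: uses 444 kcal, +8.8 mg iron (running total 8.8 mg).
Take 1.575 servings of hummus: uses 304 kcal, +1.9 mg iron (running total 10.7 mg).
Greedy by best ratio exhausts the calories allowance optimally: 10.7 mg.

10.7 mg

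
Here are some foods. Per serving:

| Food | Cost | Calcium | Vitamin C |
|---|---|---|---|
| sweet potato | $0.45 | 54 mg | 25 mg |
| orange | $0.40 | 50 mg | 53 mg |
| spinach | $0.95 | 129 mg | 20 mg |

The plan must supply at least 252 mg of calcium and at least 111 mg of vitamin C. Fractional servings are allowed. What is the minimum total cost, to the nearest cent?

$1.91

sweet potato only: max(252/54, 111/25) = 4.667 servings → $2.10.
orange only: max(252/50, 111/53) = 5.04 servings → $2.02.
spinach only: max(252/129, 111/20) = 5.55 servings → $5.27.
sweet potato + orange: intersection lies outside the first quadrant.
sweet potato + spinach with both tight: 4.326 servings and 0.1427 servings → $2.08.
orange + spinach with both tight: 1.59 servings and 1.337 servings → $1.91.
Cheapest feasible corner: $1.91.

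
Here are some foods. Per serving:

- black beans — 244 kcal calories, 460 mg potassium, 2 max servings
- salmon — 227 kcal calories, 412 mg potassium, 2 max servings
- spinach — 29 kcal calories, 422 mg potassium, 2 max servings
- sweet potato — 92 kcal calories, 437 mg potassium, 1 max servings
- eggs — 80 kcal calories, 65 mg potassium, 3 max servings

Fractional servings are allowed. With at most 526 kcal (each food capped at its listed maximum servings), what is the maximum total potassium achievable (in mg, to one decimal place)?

Potassium per kcal: spinach 14.55, sweet potato 4.75, black beans 1.885, salmon 1.815, eggs 0.8125.
Take 2 servings of spinach: uses 58 kcal, +844.0 mg potassium (running total 844.0 mg).
Take 1 serving of sweet potato: uses 92 kcal, +437.0 mg potassium (running total 1281.0 mg).
Take 1.541 servings of black beans: uses 376 kcal, +708.9 mg potassium (running total 1989.9 mg).
Greedy by best ratio exhausts the calories allowance optimally: 1989.9 mg.

1989.9 mg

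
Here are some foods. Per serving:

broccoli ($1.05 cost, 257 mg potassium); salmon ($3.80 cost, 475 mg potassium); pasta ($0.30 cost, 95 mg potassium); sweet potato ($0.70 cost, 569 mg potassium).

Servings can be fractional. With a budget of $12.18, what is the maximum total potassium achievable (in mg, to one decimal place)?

Potassium per dollar: sweet potato 812.9, pasta 316.7, broccoli 244.8, salmon 125.
With no serving limits, spend the whole cost allowance on sweet potato: $12.18 / $0.70 × 569 mg = 9900.6 mg.

9900.6 mg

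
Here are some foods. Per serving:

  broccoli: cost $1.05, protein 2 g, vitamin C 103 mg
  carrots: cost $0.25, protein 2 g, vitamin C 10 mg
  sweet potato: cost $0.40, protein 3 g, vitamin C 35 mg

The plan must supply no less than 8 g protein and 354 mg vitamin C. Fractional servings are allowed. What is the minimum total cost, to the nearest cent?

An LP optimum is at a vertex; with two nutrient constraints at most two foods are used. Check each candidate.
broccoli only: max(8/2, 354/103) = 4 servings → $4.20.
carrots only: max(8/2, 354/10) = 35.4 servings → $8.85.
sweet potato only: max(8/3, 354/35) = 10.11 servings → $4.05.
broccoli + carrots with both tight: 3.376 servings and 0.6237 servings → $3.70.
broccoli + sweet potato with both tight: 3.272 servings and 0.4854 servings → $3.63.
carrots + sweet potato: intersection lies outside the first quadrant.
The minimum over all feasible corners is $3.63.

$3.63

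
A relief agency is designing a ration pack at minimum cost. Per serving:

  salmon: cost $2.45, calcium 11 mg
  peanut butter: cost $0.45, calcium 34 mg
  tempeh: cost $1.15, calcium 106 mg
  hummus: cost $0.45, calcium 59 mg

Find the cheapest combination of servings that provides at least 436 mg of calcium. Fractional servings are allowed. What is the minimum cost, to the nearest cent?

Cost per mg of calcium: hummus $0.0076, tempeh $0.0108, peanut butter $0.0132, salmon $0.2227.
With no serving limits, use only hummus: 436 mg / 59 mg = 7.39 servings × $0.45 = $3.33.

$3.33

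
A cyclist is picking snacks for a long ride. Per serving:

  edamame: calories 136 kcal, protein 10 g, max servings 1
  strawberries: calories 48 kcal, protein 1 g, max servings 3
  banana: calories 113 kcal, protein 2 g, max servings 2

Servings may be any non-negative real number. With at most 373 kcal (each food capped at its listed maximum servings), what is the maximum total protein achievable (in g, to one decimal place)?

14.6 g

Protein per kcal: edamame 0.07353, strawberries 0.02083, banana 0.0177.
Take 1 serving of edamame: uses 136 kcal, +10.0 g protein (running total 10.0 g).
Take 3 servings of strawberries: uses 144 kcal, +3.0 g protein (running total 13.0 g).
Take 0.823 servings of banana: uses 93 kcal, +1.6 g protein (running total 14.6 g).
Greedy by best ratio exhausts the calories allowance optimally: 14.6 g.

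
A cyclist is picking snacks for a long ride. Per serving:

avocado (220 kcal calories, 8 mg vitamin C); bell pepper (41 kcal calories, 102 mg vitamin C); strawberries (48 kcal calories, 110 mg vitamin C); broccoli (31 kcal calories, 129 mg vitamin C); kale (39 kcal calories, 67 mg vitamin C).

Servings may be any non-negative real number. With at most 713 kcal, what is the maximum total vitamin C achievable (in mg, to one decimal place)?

Vitamin C per kcal: broccoli 4.161, bell pepper 2.488, strawberries 2.292, kale 1.718, avocado 0.03636.
With no serving limits, spend the whole calories allowance on broccoli: 713 kcal / 31 kcal × 129 mg = 2967.0 mg.

2967.0 mg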